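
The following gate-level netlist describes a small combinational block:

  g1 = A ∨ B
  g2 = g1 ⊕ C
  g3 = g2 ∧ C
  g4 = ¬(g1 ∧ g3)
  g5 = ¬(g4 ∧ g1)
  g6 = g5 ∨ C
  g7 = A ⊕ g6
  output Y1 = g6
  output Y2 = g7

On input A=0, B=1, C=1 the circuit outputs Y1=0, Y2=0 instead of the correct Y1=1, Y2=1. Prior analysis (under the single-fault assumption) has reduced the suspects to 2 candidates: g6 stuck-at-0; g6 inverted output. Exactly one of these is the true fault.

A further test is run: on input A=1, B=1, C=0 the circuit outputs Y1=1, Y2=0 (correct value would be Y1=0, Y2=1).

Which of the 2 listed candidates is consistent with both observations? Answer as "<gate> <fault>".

g6 inverted output

Evaluate each candidate on input A=1, B=1, C=0:
  g6 stuck-at-0: g1=1, g2=1, g3=0, g4=1, g5=0, g6=0 [stuck-at-0], g7=1 → Y1=0, Y2=1 — eliminated
  g6 inverted output: g1=1, g2=1, g3=0, g4=1, g5=0, g6=1 [inverted output], g7=0 → Y1=1, Y2=0 — matches
Only g6 inverted output reproduces the observed Y1=1, Y2=0.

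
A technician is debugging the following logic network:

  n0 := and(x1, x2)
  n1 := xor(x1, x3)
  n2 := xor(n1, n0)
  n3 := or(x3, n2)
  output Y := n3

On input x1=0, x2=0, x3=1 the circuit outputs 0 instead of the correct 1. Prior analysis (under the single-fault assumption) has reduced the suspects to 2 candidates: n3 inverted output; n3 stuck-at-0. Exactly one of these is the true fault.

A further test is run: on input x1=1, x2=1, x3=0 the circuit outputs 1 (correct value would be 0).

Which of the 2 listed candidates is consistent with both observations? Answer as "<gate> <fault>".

n3 inverted output

Evaluate each candidate on input x1=1, x2=1, x3=0:
  n3 inverted output: n0=1, n1=1, n2=0, n3=1 [inverted output] → 1 — matches
  n3 stuck-at-0: n0=1, n1=1, n2=0, n3=0 [stuck-at-0] → 0 — eliminated
Only n3 inverted output reproduces the observed 1.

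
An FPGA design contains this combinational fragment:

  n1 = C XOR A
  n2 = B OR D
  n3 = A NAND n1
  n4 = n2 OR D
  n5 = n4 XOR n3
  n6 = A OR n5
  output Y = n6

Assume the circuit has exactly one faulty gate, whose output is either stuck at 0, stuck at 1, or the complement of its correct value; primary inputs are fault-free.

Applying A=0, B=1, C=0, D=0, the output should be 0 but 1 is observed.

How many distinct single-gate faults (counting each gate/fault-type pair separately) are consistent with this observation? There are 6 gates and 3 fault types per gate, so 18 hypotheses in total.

Fault-free: n1=0, n2=1, n3=1, n4=1, n5=0, n6=0 → 0. Observed 1.
  n1: none of the 3 fault types match ✗
  n2: stuck-at-0, inverted output ✓; others ✗
  n3: stuck-at-0, inverted output ✓; others ✗
  n4: stuck-at-0, inverted output ✓; others ✗
  n5: stuck-at-1, inverted output ✓; others ✗
  n6: stuck-at-1, inverted output ✓; others ✗
Consistent faults: {n2 stuck-at-0, n2 inverted output, n3 stuck-at-0, n3 inverted output, n4 stuck-at-0, n4 inverted output, n5 stuck-at-1, n5 inverted output, n6 stuck-at-1, n6 inverted output} — 10 in all.

10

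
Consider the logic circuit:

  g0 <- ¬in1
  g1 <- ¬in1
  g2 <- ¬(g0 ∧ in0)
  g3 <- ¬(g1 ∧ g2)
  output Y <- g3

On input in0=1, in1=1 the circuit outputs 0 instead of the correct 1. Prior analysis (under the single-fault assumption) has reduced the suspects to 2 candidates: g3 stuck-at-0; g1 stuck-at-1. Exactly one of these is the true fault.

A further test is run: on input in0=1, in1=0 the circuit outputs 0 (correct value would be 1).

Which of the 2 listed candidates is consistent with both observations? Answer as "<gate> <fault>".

Evaluate each candidate on input in0=1, in1=0:
  g3 stuck-at-0: g0=1, g1=1, g2=0, g3=0 [stuck-at-0] → 0 — matches
  g1 stuck-at-1: g0=1, g1=1 [stuck-at-1], g2=0, g3=1 → 1 — eliminated
Only g3 stuck-at-0 reproduces the observed 0.

g3 stuck-at-0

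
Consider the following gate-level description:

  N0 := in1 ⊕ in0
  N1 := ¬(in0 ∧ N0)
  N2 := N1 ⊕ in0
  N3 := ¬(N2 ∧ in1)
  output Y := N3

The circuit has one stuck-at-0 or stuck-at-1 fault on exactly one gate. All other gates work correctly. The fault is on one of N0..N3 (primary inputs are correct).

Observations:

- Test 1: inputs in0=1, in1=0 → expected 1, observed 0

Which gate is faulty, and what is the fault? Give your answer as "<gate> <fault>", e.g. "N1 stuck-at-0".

N3 stuck-at-0

Fault-free values for test 1 (in0=1, in1=0): N0=1, N1=0, N2=1, N3=1, giving Y=1. Observed 0.
Test 1: faults giving observed 0 are {N3 stuck-at-0}.
Only N3 stuck-at-0 is consistent with every test.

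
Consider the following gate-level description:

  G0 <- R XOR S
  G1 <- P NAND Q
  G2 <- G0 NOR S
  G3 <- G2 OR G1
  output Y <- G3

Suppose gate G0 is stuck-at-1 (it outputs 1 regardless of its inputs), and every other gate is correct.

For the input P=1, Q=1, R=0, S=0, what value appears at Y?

Propagate with G0 forced: G0=1 [stuck-at-1], G1=0, G2=0, G3=0.
So Y = 0. (Without the fault it would be 1.)

0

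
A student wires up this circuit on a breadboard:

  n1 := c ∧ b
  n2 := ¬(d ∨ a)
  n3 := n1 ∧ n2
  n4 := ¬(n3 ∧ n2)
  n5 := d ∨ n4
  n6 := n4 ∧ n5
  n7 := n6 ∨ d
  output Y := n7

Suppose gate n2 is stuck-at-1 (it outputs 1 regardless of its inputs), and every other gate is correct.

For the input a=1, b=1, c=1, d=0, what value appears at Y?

0

Propagate with n2 forced: n1=1, n2=1 [stuck-at-1], n3=1, n4=0, n5=0, n6=0, n7=0.
So Y = 0. (Without the fault it would be 1.)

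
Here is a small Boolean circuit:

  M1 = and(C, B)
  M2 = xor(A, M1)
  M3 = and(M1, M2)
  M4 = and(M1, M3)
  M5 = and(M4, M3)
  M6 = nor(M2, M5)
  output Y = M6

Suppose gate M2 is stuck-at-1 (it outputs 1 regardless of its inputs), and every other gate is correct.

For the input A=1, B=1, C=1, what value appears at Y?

0

Propagate with M2 forced: M1=1, M2=1 [stuck-at-1], M3=1, M4=1, M5=1, M6=0.
So Y = 0. (Without the fault it would be 1.)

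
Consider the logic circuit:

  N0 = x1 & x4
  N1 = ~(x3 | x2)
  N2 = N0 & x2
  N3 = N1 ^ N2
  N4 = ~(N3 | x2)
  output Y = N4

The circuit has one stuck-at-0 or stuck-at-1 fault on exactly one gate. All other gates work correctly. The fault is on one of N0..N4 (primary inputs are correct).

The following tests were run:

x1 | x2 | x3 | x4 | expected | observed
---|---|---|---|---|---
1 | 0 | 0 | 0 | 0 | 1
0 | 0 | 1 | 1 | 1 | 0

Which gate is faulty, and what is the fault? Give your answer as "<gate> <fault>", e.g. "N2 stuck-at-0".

N2 stuck-at-1

Fault-free values for test 1 (x1=1, x2=0, x3=0, x4=0): N0=0, N1=1, N2=0, N3=1, N4=0, giving Y=0. Observed 1.
Test 1: faults giving observed 1 are {N1 stuck-at-0, N2 stuck-at-1, N3 stuck-at-0, N4 stuck-at-1}.
Test 2 (x1=0, x2=0, x3=1, x4=1): fault-free N0=0, N1=0, N2=0, N3=0, N4=1 → 1; observed 0. Eliminates N1 stuck-at-0, N3 stuck-at-0, N4 stuck-at-1.
Only N2 stuck-at-1 is consistent with every test.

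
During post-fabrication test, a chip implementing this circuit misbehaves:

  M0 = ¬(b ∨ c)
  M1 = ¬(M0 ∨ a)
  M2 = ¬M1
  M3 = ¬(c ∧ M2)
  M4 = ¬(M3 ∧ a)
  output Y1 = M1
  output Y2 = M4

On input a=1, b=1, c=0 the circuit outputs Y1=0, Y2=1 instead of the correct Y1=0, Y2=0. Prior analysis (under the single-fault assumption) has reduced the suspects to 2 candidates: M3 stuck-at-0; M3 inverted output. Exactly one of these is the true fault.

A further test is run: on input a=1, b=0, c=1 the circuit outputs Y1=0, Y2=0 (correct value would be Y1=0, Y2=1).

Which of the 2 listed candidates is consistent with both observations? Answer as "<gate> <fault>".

M3 inverted output

Evaluate each candidate on input a=1, b=0, c=1:
  M3 stuck-at-0: M0=0, M1=0, M2=1, M3=0 [stuck-at-0], M4=1 → Y1=0, Y2=1 — eliminated
  M3 inverted output: M0=0, M1=0, M2=1, M3=1 [inverted output], M4=0 → Y1=0, Y2=0 — matches
Only M3 inverted output reproduces the observed Y1=0, Y2=0.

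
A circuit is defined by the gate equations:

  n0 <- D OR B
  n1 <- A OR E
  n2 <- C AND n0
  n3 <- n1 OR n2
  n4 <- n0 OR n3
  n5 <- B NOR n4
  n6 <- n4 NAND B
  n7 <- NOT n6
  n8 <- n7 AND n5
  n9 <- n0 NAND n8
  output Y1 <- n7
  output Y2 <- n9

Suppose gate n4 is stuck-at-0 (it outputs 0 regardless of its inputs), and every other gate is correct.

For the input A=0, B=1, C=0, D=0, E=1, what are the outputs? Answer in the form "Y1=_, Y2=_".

Propagate with n4 forced: n0=1, n1=1, n2=0, n3=1, n4=0 [stuck-at-0], n5=0, n6=1, n7=0, n8=0, n9=1.
So the outputs are Y1=0, Y2=1. (Without the fault they would be Y1=1, Y2=1.)

Y1=0, Y2=1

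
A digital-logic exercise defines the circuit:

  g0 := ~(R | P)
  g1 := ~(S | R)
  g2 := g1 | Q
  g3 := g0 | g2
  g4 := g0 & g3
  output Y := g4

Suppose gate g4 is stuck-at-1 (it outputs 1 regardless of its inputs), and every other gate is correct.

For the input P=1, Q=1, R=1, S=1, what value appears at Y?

Propagate with g4 forced: g0=0, g1=0, g2=1, g3=1, g4=1 [stuck-at-1].
So Y = 1. (Without the fault it would be 0.)

1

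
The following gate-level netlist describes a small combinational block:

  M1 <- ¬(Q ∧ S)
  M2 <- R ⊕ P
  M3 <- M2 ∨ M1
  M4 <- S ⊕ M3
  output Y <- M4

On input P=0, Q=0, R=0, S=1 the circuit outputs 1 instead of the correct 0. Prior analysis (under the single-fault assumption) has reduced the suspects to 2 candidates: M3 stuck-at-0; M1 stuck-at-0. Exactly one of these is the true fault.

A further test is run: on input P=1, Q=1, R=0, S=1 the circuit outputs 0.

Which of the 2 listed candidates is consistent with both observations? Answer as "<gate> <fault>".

M1 stuck-at-0

Evaluate each candidate on input P=1, Q=1, R=0, S=1:
  M3 stuck-at-0: M1=0, M2=1, M3=0 [stuck-at-0], M4=1 → 1 — eliminated
  M1 stuck-at-0: M1=0 [stuck-at-0], M2=1, M3=1, M4=0 → 0 — matches
Only M1 stuck-at-0 reproduces the observed 0.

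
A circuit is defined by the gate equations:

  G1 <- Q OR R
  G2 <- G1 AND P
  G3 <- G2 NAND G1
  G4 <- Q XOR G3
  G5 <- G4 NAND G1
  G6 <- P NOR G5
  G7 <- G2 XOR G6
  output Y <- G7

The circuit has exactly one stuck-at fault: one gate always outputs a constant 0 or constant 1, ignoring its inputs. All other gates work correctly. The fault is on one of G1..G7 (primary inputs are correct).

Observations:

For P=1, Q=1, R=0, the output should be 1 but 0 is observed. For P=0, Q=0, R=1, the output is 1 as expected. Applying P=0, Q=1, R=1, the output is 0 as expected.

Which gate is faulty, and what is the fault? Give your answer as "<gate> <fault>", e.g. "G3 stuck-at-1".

G2 stuck-at-0

Fault-free values for test 1 (P=1, Q=1, R=0): G1=1, G2=1, G3=0, G4=1, G5=0, G6=0, G7=1, giving Y=1. Observed 0.
Test 1: faults giving observed 0 are {G1 stuck-at-0, G2 stuck-at-0, G6 stuck-at-1, G7 stuck-at-0}.
Test 2 (P=0, Q=0, R=1): fault-free G1=1, G2=0, G3=1, G4=1, G5=0, G6=1, G7=1 → 1; observed 1. Eliminates G1 stuck-at-0, G7 stuck-at-0.
Test 3 (P=0, Q=1, R=1): fault-free G1=1, G2=0, G3=1, G4=0, G5=1, G6=0, G7=0 → 0; observed 0. Eliminates G6 stuck-at-1.
Only G2 stuck-at-0 is consistent with every test.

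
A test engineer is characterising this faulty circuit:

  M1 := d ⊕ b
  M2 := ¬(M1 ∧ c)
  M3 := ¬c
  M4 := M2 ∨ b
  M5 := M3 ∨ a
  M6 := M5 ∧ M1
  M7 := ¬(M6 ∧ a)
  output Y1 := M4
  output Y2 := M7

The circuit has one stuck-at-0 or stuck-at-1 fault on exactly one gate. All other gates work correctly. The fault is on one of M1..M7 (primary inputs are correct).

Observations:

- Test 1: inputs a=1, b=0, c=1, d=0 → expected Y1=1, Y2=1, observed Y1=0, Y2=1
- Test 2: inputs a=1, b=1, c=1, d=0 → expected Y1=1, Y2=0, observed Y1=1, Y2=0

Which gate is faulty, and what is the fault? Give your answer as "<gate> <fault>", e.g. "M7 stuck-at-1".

Fault-free values for test 1 (a=1, b=0, c=1, d=0): M1=0, M2=1, M3=0, M4=1, M5=1, M6=0, M7=1, giving Y1=1, Y2=1. Observed Y1=0, Y2=1.
Test 1: faults giving observed Y1=0, Y2=1 are {M2 stuck-at-0, M4 stuck-at-0}.
Test 2 (a=1, b=1, c=1, d=0): fault-free M1=1, M2=0, M3=0, M4=1, M5=1, M6=1, M7=0 → Y1=1, Y2=0; observed Y1=1, Y2=0. Eliminates M4 stuck-at-0.
Only M2 stuck-at-0 is consistent with every test.

M2 stuck-at-0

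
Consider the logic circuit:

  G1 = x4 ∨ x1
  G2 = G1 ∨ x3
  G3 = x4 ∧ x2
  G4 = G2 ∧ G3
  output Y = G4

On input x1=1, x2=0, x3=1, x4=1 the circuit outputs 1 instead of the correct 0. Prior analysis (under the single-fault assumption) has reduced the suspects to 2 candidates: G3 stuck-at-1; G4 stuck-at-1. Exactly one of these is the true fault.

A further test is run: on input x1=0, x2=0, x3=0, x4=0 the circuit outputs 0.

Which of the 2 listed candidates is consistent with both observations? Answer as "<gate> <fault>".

G3 stuck-at-1

Evaluate each candidate on input x1=0, x2=0, x3=0, x4=0:
  G3 stuck-at-1: G1=0, G2=0, G3=1 [stuck-at-1], G4=0 → 0 — matches
  G4 stuck-at-1: G1=0, G2=0, G3=0, G4=1 [stuck-at-1] → 1 — eliminated
Only G3 stuck-at-1 reproduces the observed 0.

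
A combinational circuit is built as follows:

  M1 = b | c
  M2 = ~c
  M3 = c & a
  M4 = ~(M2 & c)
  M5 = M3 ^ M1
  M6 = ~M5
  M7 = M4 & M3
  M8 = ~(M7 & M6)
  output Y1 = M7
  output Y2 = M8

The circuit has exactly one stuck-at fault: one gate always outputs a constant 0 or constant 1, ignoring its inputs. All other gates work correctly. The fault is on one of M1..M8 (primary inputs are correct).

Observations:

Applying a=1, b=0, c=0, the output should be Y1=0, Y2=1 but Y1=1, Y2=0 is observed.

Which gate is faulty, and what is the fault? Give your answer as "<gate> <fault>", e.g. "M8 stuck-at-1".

Fault-free values for test 1 (a=1, b=0, c=0): M1=0, M2=1, M3=0, M4=1, M5=0, M6=1, M7=0, M8=1, giving Y1=0, Y2=1. Observed Y1=1, Y2=0.
Test 1: faults giving observed Y1=1, Y2=0 are {M7 stuck-at-1}.
Only M7 stuck-at-1 is consistent with every test.

M7 stuck-at-1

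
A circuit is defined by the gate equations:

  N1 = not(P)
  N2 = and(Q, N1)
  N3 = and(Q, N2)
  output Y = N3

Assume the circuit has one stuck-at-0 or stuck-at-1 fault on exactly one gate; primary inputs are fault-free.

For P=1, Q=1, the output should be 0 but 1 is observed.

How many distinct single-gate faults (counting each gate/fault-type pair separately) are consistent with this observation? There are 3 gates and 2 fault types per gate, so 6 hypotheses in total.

Fault-free: N1=0, N2=0, N3=0 → 0. Observed 1.
  N1 stuck-at-0: output 0 ✗
  N1 stuck-at-1: output 1 ✓
  N2 stuck-at-0: output 0 ✗
  N2 stuck-at-1: output 1 ✓
  N3 stuck-at-0: output 0 ✗
  N3 stuck-at-1: output 1 ✓
Consistent faults: {N1 stuck-at-1, N2 stuck-at-1, N3 stuck-at-1} — 3 in all.

3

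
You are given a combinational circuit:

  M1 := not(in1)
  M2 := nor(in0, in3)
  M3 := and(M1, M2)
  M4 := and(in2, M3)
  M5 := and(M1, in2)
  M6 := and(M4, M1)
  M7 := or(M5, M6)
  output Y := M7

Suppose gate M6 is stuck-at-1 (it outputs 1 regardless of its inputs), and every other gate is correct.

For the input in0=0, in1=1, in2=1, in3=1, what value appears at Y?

1

Propagate with M6 forced: M1=0, M2=0, M3=0, M4=0, M5=0, M6=1 [stuck-at-1], M7=1.
So Y = 1. (Without the fault it would be 0.)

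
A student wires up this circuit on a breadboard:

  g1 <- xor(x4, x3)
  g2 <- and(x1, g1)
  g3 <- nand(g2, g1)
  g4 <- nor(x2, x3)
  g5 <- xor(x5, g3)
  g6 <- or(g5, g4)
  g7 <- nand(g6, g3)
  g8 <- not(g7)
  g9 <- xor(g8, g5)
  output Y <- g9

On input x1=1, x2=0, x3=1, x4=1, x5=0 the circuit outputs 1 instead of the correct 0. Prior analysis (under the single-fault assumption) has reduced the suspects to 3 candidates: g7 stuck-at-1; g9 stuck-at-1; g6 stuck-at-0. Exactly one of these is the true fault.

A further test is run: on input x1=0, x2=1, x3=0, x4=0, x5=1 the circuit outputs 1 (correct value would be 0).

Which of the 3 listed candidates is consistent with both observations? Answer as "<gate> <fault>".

Evaluate each candidate on input x1=0, x2=1, x3=0, x4=0, x5=1:
  g7 stuck-at-1: g1=0, g2=0, g3=1, g4=0, g5=0, g6=0, g7=1 [stuck-at-1], g8=0, g9=0 → 0 — eliminated
  g9 stuck-at-1: g1=0, g2=0, g3=1, g4=0, g5=0, g6=0, g7=1, g8=0, g9=1 [stuck-at-1] → 1 — matches
  g6 stuck-at-0: g1=0, g2=0, g3=1, g4=0, g5=0, g6=0 [stuck-at-0], g7=1, g8=0, g9=0 → 0 — eliminated
Only g9 stuck-at-1 reproduces the observed 1.

g9 stuck-at-1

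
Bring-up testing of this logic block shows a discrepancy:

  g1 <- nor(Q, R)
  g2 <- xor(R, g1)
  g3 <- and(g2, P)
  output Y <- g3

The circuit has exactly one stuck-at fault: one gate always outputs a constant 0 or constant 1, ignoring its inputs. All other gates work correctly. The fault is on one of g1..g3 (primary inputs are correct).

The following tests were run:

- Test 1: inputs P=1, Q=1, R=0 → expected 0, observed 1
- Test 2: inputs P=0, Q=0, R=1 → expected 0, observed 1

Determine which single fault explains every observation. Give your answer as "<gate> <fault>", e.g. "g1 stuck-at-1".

Fault-free values for test 1 (P=1, Q=1, R=0): g1=0, g2=0, g3=0, giving Y=0. Observed 1.
Test 1: faults giving observed 1 are {g1 stuck-at-1, g2 stuck-at-1, g3 stuck-at-1}.
Test 2 (P=0, Q=0, R=1): fault-free g1=0, g2=1, g3=0 → 0; observed 1. Eliminates g1 stuck-at-1, g2 stuck-at-1.
Only g3 stuck-at-1 is consistent with every test.

g3 stuck-at-1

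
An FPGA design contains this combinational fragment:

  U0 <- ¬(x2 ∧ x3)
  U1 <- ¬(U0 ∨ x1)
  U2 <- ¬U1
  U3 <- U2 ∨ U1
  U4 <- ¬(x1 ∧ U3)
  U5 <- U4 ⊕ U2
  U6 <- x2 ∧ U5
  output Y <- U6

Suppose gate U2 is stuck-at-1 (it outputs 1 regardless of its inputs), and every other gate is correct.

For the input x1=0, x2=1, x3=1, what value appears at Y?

0

Propagate with U2 forced: U0=0, U1=1, U2=1 [stuck-at-1], U3=1, U4=1, U5=0, U6=0.
So Y = 0. (Without the fault it would be 1.)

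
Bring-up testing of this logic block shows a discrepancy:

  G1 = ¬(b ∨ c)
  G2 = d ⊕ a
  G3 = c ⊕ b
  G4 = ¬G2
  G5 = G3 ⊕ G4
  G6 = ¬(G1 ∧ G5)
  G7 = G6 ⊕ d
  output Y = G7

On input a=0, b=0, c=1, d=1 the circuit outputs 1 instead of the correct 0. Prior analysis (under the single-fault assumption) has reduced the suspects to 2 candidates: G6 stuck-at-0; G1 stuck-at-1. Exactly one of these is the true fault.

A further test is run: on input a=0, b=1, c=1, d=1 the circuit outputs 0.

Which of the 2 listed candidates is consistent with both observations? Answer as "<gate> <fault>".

Evaluate each candidate on input a=0, b=1, c=1, d=1:
  G6 stuck-at-0: G1=0, G2=1, G3=0, G4=0, G5=0, G6=0 [stuck-at-0], G7=1 → 1 — eliminated
  G1 stuck-at-1: G1=1 [stuck-at-1], G2=1, G3=0, G4=0, G5=0, G6=1, G7=0 → 0 — matches
Only G1 stuck-at-1 reproduces the observed 0.

G1 stuck-at-1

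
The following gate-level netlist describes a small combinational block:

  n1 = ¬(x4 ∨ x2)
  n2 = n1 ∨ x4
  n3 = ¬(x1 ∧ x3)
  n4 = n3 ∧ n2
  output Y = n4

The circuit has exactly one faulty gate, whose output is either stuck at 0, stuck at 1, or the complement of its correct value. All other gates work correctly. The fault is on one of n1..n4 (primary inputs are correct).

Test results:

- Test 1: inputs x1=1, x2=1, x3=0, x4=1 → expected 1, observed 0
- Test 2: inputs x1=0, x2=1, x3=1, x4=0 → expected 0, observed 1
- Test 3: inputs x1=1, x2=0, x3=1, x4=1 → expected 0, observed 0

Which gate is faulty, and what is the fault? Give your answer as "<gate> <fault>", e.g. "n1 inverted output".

Fault-free values for test 1 (x1=1, x2=1, x3=0, x4=1): n1=0, n2=1, n3=1, n4=1, giving Y=1. Observed 0.
Test 1: faults giving observed 0 are {n2 stuck-at-0, n2 inverted output, n3 stuck-at-0, n3 inverted output, n4 stuck-at-0, n4 inverted output}.
Test 2 (x1=0, x2=1, x3=1, x4=0): fault-free n1=0, n2=0, n3=1, n4=0 → 0; observed 1. Eliminates n2 stuck-at-0, n3 stuck-at-0, n3 inverted output, n4 stuck-at-0.
Test 3 (x1=1, x2=0, x3=1, x4=1): fault-free n1=0, n2=1, n3=0, n4=0 → 0; observed 0. Eliminates n4 inverted output.
Only n2 inverted output is consistent with every test.

n2 inverted output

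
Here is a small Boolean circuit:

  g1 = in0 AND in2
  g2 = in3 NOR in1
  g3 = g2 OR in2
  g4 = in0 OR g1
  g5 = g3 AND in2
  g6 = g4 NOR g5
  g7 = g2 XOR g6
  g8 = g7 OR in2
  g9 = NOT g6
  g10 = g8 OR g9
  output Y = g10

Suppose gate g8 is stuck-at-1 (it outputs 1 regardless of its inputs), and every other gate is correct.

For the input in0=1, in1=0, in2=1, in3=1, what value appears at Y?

Propagate with g8 forced: g1=1, g2=0, g3=1, g4=1, g5=1, g6=0, g7=0, g8=1 [stuck-at-1], g9=1, g10=1.
So Y = 1. (Same as the fault-free value — the fault is masked on this input.)

1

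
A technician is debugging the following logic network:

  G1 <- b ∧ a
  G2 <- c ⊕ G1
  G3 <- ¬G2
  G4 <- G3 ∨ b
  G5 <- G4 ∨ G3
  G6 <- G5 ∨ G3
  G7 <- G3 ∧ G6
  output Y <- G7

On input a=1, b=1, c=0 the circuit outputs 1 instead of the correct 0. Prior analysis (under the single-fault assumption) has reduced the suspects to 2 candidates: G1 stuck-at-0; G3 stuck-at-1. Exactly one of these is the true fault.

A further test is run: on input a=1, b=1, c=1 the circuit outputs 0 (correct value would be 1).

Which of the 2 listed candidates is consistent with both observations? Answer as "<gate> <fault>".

Evaluate each candidate on input a=1, b=1, c=1:
  G1 stuck-at-0: G1=0 [stuck-at-0], G2=1, G3=0, G4=1, G5=1, G6=1, G7=0 → 0 — matches
  G3 stuck-at-1: G1=1, G2=0, G3=1 [stuck-at-1], G4=1, G5=1, G6=1, G7=1 → 1 — eliminated
Only G1 stuck-at-0 reproduces the observed 0.

G1 stuck-at-0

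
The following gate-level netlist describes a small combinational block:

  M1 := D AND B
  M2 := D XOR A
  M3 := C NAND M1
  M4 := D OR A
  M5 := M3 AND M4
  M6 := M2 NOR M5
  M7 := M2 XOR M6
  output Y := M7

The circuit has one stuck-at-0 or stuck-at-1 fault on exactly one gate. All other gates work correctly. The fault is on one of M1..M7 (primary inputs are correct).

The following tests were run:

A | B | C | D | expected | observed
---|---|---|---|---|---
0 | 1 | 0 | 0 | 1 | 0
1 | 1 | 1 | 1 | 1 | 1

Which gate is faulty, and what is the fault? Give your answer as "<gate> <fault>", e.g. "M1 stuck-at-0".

M4 stuck-at-1

Fault-free values for test 1 (A=0, B=1, C=0, D=0): M1=0, M2=0, M3=1, M4=0, M5=0, M6=1, M7=1, giving Y=1. Observed 0.
Test 1: faults giving observed 0 are {M4 stuck-at-1, M5 stuck-at-1, M6 stuck-at-0, M7 stuck-at-0}.
Test 2 (A=1, B=1, C=1, D=1): fault-free M1=1, M2=0, M3=0, M4=1, M5=0, M6=1, M7=1 → 1; observed 1. Eliminates M5 stuck-at-1, M6 stuck-at-0, M7 stuck-at-0.
Only M4 stuck-at-1 is consistent with every test.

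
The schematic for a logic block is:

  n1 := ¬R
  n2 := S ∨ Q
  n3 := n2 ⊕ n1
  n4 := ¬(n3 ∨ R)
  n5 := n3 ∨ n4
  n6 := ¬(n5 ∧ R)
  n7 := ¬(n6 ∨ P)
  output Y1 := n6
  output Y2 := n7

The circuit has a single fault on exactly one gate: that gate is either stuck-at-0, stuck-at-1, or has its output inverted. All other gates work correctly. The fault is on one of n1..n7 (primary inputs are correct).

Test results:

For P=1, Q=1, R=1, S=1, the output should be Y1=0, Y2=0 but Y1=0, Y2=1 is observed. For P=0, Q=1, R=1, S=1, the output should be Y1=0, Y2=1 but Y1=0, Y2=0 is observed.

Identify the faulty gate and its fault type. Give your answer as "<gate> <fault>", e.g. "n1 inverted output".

Fault-free values for test 1 (P=1, Q=1, R=1, S=1): n1=0, n2=1, n3=1, n4=0, n5=1, n6=0, n7=0, giving Y1=0, Y2=0. Observed Y1=0, Y2=1.
Test 1: faults giving observed Y1=0, Y2=1 are {n7 stuck-at-1, n7 inverted output}.
Test 2 (P=0, Q=1, R=1, S=1): fault-free n1=0, n2=1, n3=1, n4=0, n5=1, n6=0, n7=1 → Y1=0, Y2=1; observed Y1=0, Y2=0. Eliminates n7 stuck-at-1.
Only n7 inverted output is consistent with every test.

n7 inverted output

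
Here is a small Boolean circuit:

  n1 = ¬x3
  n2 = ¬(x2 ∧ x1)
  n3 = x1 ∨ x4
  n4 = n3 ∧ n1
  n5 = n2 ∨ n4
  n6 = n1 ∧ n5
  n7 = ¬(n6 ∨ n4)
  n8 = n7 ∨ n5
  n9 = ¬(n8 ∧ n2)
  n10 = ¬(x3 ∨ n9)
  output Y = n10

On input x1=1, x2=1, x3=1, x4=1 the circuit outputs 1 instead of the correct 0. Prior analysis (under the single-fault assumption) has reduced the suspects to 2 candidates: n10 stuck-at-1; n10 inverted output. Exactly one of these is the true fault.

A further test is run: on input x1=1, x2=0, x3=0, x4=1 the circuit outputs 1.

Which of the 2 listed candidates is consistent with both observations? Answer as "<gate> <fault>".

Evaluate each candidate on input x1=1, x2=0, x3=0, x4=1:
  n10 stuck-at-1: n1=1, n2=1, n3=1, n4=1, n5=1, n6=1, n7=0, n8=1, n9=0, n10=1 [stuck-at-1] → 1 — matches
  n10 inverted output: n1=1, n2=1, n3=1, n4=1, n5=1, n6=1, n7=0, n8=1, n9=0, n10=0 [inverted output] → 0 — eliminated
Only n10 stuck-at-1 reproduces the observed 1.

n10 stuck-at-1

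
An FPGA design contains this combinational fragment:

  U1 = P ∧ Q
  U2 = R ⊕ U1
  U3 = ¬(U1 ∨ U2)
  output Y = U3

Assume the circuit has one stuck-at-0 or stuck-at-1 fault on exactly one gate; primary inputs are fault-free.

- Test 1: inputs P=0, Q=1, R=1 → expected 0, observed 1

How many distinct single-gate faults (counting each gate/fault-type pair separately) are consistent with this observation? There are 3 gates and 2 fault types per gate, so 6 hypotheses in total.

2

Fault-free: U1=0, U2=1, U3=0 → 0. Observed 1.
  U1 stuck-at-0: output 0 ✗
  U1 stuck-at-1: output 0 ✗
  U2 stuck-at-0: output 1 ✓
  U2 stuck-at-1: output 0 ✗
  U3 stuck-at-0: output 0 ✗
  U3 stuck-at-1: output 1 ✓
Consistent faults: {U2 stuck-at-0, U3 stuck-at-1} — 2 in all.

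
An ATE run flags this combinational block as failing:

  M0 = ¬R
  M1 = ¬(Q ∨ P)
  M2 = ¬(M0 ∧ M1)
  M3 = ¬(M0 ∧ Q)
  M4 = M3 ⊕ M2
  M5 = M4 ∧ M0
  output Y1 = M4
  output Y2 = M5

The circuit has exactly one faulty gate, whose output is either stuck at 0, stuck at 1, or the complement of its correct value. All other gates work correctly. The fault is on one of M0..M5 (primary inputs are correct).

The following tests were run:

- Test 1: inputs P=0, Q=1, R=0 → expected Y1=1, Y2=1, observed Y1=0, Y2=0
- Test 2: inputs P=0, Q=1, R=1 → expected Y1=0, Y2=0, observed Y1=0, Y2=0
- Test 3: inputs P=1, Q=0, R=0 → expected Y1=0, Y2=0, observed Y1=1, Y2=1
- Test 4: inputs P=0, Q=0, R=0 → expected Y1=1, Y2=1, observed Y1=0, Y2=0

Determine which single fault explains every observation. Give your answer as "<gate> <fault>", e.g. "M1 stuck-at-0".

Fault-free values for test 1 (P=0, Q=1, R=0): M0=1, M1=0, M2=1, M3=0, M4=1, M5=1, giving Y1=1, Y2=1. Observed Y1=0, Y2=0.
Test 1: faults giving observed Y1=0, Y2=0 are {M0 stuck-at-0, M0 inverted output, M1 stuck-at-1, M1 inverted output, M2 stuck-at-0, M2 inverted output, M3 stuck-at-1, M3 inverted output, M4 stuck-at-0, M4 inverted output}.
Test 2 (P=0, Q=1, R=1): fault-free M0=0, M1=0, M2=1, M3=1, M4=0, M5=0 → Y1=0, Y2=0; observed Y1=0, Y2=0. Eliminates M0 inverted output, M2 stuck-at-0, M2 inverted output, M3 inverted output, M4 inverted output.
Test 3 (P=1, Q=0, R=0): fault-free M0=1, M1=0, M2=1, M3=1, M4=0, M5=0 → Y1=0, Y2=0; observed Y1=1, Y2=1. Eliminates M0 stuck-at-0, M3 stuck-at-1, M4 stuck-at-0.
Test 4 (P=0, Q=0, R=0): fault-free M0=1, M1=1, M2=0, M3=1, M4=1, M5=1 → Y1=1, Y2=1; observed Y1=0, Y2=0. Eliminates M1 stuck-at-1.
Only M1 inverted output is consistent with every test.

M1 inverted output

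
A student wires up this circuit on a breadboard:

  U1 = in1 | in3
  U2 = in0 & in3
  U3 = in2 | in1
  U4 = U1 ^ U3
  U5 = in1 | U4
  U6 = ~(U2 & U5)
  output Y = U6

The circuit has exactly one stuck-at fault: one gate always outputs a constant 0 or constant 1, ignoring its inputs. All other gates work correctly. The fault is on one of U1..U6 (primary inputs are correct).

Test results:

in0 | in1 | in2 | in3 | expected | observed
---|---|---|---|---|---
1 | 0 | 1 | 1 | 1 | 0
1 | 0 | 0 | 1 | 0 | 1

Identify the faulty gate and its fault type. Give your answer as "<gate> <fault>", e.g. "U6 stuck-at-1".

Fault-free values for test 1 (in0=1, in1=0, in2=1, in3=1): U1=1, U2=1, U3=1, U4=0, U5=0, U6=1, giving Y=1. Observed 0.
Test 1: faults giving observed 0 are {U1 stuck-at-0, U3 stuck-at-0, U4 stuck-at-1, U5 stuck-at-1, U6 stuck-at-0}.
Test 2 (in0=1, in1=0, in2=0, in3=1): fault-free U1=1, U2=1, U3=0, U4=1, U5=1, U6=0 → 0; observed 1. Eliminates U3 stuck-at-0, U4 stuck-at-1, U5 stuck-at-1, U6 stuck-at-0.
Only U1 stuck-at-0 is consistent with every test.

U1 stuck-at-0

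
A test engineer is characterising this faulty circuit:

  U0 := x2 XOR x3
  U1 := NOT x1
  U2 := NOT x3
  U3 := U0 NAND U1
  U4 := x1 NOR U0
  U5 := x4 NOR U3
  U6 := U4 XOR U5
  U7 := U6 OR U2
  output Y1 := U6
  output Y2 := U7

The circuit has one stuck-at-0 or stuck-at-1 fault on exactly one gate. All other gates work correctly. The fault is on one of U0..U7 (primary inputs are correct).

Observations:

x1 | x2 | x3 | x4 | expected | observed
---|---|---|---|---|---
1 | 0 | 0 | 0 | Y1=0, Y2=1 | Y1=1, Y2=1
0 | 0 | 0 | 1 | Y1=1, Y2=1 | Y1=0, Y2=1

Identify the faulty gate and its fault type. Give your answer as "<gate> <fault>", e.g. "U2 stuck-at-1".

Fault-free values for test 1 (x1=1, x2=0, x3=0, x4=0): U0=0, U1=0, U2=1, U3=1, U4=0, U5=0, U6=0, U7=1, giving Y1=0, Y2=1. Observed Y1=1, Y2=1.
Test 1: faults giving observed Y1=1, Y2=1 are {U3 stuck-at-0, U4 stuck-at-1, U5 stuck-at-1, U6 stuck-at-1}.
Test 2 (x1=0, x2=0, x3=0, x4=1): fault-free U0=0, U1=1, U2=1, U3=1, U4=1, U5=0, U6=1, U7=1 → Y1=1, Y2=1; observed Y1=0, Y2=1. Eliminates U3 stuck-at-0, U4 stuck-at-1, U6 stuck-at-1.
Only U5 stuck-at-1 is consistent with every test.

U5 stuck-at-1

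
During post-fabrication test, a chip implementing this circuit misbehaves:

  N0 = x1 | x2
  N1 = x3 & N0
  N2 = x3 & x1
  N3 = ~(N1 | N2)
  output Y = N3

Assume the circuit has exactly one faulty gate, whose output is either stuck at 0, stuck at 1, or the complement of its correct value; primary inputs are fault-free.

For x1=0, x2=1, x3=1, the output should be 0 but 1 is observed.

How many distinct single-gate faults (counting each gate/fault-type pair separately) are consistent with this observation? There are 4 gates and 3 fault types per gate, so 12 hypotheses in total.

Fault-free: N0=1, N1=1, N2=0, N3=0 → 0. Observed 1.
  N0 stuck-at-0: output 1 ✓
  N0 stuck-at-1: output 0 ✗
  N0 inverted output: output 1 ✓
  N1 stuck-at-0: output 1 ✓
  N1 stuck-at-1: output 0 ✗
  N1 inverted output: output 1 ✓
  N2 stuck-at-0: output 0 ✗
  N2 stuck-at-1: output 0 ✗
  N2 inverted output: output 0 ✗
  N3 stuck-at-0: output 0 ✗
  N3 stuck-at-1: output 1 ✓
  N3 inverted output: output 1 ✓
Consistent faults: {N0 stuck-at-0, N0 inverted output, N1 stuck-at-0, N1 inverted output, N3 stuck-at-1, N3 inverted output} — 6 in all.

6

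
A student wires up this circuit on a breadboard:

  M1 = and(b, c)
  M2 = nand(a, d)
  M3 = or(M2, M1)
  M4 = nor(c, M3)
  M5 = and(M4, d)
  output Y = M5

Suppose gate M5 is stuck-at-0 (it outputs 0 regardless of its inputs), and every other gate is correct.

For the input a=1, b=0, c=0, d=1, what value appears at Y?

Propagate with M5 forced: M1=0, M2=0, M3=0, M4=1, M5=0 [stuck-at-0].
So Y = 0. (Without the fault it would be 1.)

0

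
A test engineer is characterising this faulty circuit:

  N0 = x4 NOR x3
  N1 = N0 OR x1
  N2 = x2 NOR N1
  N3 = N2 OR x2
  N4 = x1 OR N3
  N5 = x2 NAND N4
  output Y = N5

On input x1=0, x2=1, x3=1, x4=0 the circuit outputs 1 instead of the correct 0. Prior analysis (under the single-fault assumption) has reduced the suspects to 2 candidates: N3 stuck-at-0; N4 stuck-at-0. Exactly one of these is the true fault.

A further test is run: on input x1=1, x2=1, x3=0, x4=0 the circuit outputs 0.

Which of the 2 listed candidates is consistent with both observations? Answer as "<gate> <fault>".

Evaluate each candidate on input x1=1, x2=1, x3=0, x4=0:
  N3 stuck-at-0: N0=1, N1=1, N2=0, N3=0 [stuck-at-0], N4=1, N5=0 → 0 — matches
  N4 stuck-at-0: N0=1, N1=1, N2=0, N3=1, N4=0 [stuck-at-0], N5=1 → 1 — eliminated
Only N3 stuck-at-0 reproduces the observed 0.

N3 stuck-at-0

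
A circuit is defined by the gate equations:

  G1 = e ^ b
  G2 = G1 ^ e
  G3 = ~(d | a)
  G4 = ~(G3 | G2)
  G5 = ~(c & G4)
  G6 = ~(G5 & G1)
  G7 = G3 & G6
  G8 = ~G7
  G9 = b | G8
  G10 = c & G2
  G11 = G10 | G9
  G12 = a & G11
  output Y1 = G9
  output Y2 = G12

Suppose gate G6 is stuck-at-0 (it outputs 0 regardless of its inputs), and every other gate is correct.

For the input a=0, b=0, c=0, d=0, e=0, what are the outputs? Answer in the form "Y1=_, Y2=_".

Y1=1, Y2=0

Propagate with G6 forced: G1=0, G2=0, G3=1, G4=0, G5=1, G6=0 [stuck-at-0], G7=0, G8=1, G9=1, G10=0, G11=1, G12=0.
So the outputs are Y1=1, Y2=0. (Without the fault they would be Y1=0, Y2=0.)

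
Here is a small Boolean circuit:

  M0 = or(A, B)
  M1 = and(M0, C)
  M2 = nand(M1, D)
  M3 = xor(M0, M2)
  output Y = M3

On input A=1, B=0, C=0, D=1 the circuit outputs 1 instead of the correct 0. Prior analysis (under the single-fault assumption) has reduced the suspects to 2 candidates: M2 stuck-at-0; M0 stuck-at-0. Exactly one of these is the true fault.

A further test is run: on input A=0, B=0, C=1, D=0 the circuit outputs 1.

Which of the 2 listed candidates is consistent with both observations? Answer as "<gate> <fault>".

M0 stuck-at-0

Evaluate each candidate on input A=0, B=0, C=1, D=0:
  M2 stuck-at-0: M0=0, M1=0, M2=0 [stuck-at-0], M3=0 → 0 — eliminated
  M0 stuck-at-0: M0=0 [stuck-at-0], M1=0, M2=1, M3=1 → 1 — matches
Only M0 stuck-at-0 reproduces the observed 1.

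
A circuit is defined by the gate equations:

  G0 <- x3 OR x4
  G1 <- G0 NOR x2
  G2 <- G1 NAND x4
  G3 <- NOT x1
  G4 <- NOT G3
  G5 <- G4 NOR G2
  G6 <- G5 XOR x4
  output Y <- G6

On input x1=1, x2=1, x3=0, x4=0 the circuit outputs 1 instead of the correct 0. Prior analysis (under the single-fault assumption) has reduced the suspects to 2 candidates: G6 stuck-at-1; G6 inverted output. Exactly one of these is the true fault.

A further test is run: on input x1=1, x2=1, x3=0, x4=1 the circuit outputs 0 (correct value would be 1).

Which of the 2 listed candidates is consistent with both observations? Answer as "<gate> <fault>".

Evaluate each candidate on input x1=1, x2=1, x3=0, x4=1:
  G6 stuck-at-1: G0=1, G1=0, G2=1, G3=0, G4=1, G5=0, G6=1 [stuck-at-1] → 1 — eliminated
  G6 inverted output: G0=1, G1=0, G2=1, G3=0, G4=1, G5=0, G6=0 [inverted output] → 0 — matches
Only G6 inverted output reproduces the observed 0.

G6 inverted output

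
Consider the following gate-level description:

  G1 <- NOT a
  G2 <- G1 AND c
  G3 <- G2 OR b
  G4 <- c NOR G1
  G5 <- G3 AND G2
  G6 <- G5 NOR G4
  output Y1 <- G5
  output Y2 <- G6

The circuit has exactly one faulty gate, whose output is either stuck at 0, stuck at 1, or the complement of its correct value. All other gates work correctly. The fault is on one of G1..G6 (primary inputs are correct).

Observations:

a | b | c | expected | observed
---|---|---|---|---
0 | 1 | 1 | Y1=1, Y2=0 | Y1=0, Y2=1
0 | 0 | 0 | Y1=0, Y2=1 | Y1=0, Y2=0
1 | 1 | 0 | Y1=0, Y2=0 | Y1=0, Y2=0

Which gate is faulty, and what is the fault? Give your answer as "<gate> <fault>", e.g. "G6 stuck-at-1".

Fault-free values for test 1 (a=0, b=1, c=1): G1=1, G2=1, G3=1, G4=0, G5=1, G6=0, giving Y1=1, Y2=0. Observed Y1=0, Y2=1.
Test 1: faults giving observed Y1=0, Y2=1 are {G1 stuck-at-0, G1 inverted output, G2 stuck-at-0, G2 inverted output, G3 stuck-at-0, G3 inverted output, G5 stuck-at-0, G5 inverted output}.
Test 2 (a=0, b=0, c=0): fault-free G1=1, G2=0, G3=0, G4=0, G5=0, G6=1 → Y1=0, Y2=1; observed Y1=0, Y2=0. Eliminates G2 stuck-at-0, G2 inverted output, G3 stuck-at-0, G3 inverted output, G5 stuck-at-0, G5 inverted output.
Test 3 (a=1, b=1, c=0): fault-free G1=0, G2=0, G3=1, G4=1, G5=0, G6=0 → Y1=0, Y2=0; observed Y1=0, Y2=0. Eliminates G1 inverted output.
Only G1 stuck-at-0 is consistent with every test.

G1 stuck-at-0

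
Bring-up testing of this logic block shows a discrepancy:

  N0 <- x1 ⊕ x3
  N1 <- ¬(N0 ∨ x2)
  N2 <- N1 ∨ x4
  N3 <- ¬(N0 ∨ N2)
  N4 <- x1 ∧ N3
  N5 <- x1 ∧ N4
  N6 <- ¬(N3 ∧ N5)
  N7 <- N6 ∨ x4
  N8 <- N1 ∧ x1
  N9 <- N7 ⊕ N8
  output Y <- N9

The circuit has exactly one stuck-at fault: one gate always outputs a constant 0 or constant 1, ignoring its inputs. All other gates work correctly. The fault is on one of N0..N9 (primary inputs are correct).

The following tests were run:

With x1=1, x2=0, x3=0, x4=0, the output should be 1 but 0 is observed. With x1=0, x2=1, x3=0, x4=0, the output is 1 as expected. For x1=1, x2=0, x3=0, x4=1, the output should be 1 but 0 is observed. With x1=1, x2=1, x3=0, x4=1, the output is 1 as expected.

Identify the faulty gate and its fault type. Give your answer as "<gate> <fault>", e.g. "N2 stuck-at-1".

N0 stuck-at-0

Fault-free values for test 1 (x1=1, x2=0, x3=0, x4=0): N0=1, N1=0, N2=0, N3=0, N4=0, N5=0, N6=1, N7=1, N8=0, N9=1, giving Y=1. Observed 0.
Test 1: faults giving observed 0 are {N0 stuck-at-0, N1 stuck-at-1, N3 stuck-at-1, N6 stuck-at-0, N7 stuck-at-0, N8 stuck-at-1, N9 stuck-at-0}.
Test 2 (x1=0, x2=1, x3=0, x4=0): fault-free N0=0, N1=0, N2=0, N3=1, N4=0, N5=0, N6=1, N7=1, N8=0, N9=1 → 1; observed 1. Eliminates N6 stuck-at-0, N7 stuck-at-0, N8 stuck-at-1, N9 stuck-at-0.
Test 3 (x1=1, x2=0, x3=0, x4=1): fault-free N0=1, N1=0, N2=1, N3=0, N4=0, N5=0, N6=1, N7=1, N8=0, N9=1 → 1; observed 0. Eliminates N3 stuck-at-1.
Test 4 (x1=1, x2=1, x3=0, x4=1): fault-free N0=1, N1=0, N2=1, N3=0, N4=0, N5=0, N6=1, N7=1, N8=0, N9=1 → 1; observed 1. Eliminates N1 stuck-at-1.
Only N0 stuck-at-0 is consistent with every test.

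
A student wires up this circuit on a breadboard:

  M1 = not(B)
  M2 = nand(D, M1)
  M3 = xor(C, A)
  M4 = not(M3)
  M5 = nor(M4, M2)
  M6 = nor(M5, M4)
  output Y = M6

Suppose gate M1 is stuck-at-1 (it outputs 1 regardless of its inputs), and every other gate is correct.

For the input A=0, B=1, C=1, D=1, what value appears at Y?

Propagate with M1 forced: M1=1 [stuck-at-1], M2=0, M3=1, M4=0, M5=1, M6=0.
So Y = 0. (Without the fault it would be 1.)

0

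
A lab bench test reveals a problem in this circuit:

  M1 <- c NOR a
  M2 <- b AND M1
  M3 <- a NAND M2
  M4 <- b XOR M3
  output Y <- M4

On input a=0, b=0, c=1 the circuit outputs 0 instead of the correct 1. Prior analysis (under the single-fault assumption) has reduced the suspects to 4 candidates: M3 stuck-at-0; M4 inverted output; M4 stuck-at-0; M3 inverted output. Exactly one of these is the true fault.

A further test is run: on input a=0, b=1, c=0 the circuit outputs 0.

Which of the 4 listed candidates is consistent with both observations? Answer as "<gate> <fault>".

M4 stuck-at-0

Evaluate each candidate on input a=0, b=1, c=0:
  M3 stuck-at-0: M1=1, M2=1, M3=0 [stuck-at-0], M4=1 → 1 — eliminated
  M4 inverted output: M1=1, M2=1, M3=1, M4=1 [inverted output] → 1 — eliminated
  M4 stuck-at-0: M1=1, M2=1, M3=1, M4=0 [stuck-at-0] → 0 — matches
  M3 inverted output: M1=1, M2=1, M3=0 [inverted output], M4=1 → 1 — eliminated
Only M4 stuck-at-0 reproduces the observed 0.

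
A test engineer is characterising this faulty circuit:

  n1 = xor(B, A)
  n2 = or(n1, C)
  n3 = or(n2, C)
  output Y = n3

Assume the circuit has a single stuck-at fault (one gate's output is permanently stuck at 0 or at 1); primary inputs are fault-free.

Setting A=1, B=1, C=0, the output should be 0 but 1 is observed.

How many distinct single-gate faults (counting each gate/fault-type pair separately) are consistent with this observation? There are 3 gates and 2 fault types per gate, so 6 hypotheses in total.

3

Fault-free: n1=0, n2=0, n3=0 → 0. Observed 1.
  n1 stuck-at-0: output 0 ✗
  n1 stuck-at-1: output 1 ✓
  n2 stuck-at-0: output 0 ✗
  n2 stuck-at-1: output 1 ✓
  n3 stuck-at-0: output 0 ✗
  n3 stuck-at-1: output 1 ✓
Consistent faults: {n1 stuck-at-1, n2 stuck-at-1, n3 stuck-at-1} — 3 in all.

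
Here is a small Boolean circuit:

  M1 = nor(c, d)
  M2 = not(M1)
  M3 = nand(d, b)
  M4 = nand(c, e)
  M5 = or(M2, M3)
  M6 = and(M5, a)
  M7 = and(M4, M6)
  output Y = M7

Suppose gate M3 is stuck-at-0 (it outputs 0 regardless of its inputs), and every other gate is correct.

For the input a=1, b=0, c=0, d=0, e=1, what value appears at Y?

Propagate with M3 forced: M1=1, M2=0, M3=0 [stuck-at-0], M4=1, M5=0, M6=0, M7=0.
So Y = 0. (Without the fault it would be 1.)

0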